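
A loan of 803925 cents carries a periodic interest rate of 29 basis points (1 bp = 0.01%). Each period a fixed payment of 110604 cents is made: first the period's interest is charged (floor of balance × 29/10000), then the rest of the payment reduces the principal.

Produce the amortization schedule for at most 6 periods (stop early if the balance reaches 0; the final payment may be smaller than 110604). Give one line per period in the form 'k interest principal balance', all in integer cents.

1. interest=⌊803925·29/10000⌋=2331; principal=110604-2331=108273; balance=803925-108273=695652
2. interest=⌊695652·29/10000⌋=2017; principal=110604-2017=108587; balance=695652-108587=587065
3. interest=⌊587065·29/10000⌋=1702; principal=110604-1702=108902; balance=587065-108902=478163
4. interest=⌊478163·29/10000⌋=1386; principal=110604-1386=109218; balance=478163-109218=368945
5. interest=⌊368945·29/10000⌋=1069; principal=110604-1069=109535; balance=368945-109535=259410
6. interest=⌊259410·29/10000⌋=752; principal=110604-752=109852; balance=259410-109852=149558

1 2331 108273 695652
2 2017 108587 587065
3 1702 108902 478163
4 1386 109218 368945
5 1069 109535 259410
6 752 109852 149558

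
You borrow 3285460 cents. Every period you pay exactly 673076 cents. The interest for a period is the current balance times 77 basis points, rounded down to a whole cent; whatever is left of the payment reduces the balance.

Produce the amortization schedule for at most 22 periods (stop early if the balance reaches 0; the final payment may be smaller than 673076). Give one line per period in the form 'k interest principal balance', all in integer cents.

1. interest=⌊3285460·77/10000⌋=25298; principal=673076-25298=647778; balance=3285460-647778=2637682
2. interest=⌊2637682·77/10000⌋=20310; principal=673076-20310=652766; balance=2637682-652766=1984916
3. interest=⌊1984916·77/10000⌋=15283; principal=673076-15283=657793; balance=1984916-657793=1327123
4. interest=⌊1327123·77/10000⌋=10218; principal=673076-10218=662858; balance=1327123-662858=664265
5. interest=⌊664265·77/10000⌋=5114; principal=min(673076-5114,664265)=664265; balance=664265-664265=0

1 25298 647778 2637682
2 20310 652766 1984916
3 15283 657793 1327123
4 10218 662858 664265
5 5114 664265 0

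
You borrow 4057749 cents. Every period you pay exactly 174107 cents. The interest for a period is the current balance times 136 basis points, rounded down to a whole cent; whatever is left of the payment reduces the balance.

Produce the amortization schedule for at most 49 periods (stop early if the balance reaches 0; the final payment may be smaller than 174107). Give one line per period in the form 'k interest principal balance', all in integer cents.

1. interest=⌊4057749·136/10000⌋=55185; principal=174107-55185=118922; balance=4057749-118922=3938827
2. interest=⌊3938827·136/10000⌋=53568; principal=174107-53568=120539; balance=3938827-120539=3818288
3. interest=⌊3818288·136/10000⌋=51928; principal=174107-51928=122179; balance=3818288-122179=3696109
4. interest=⌊3696109·136/10000⌋=50267; principal=174107-50267=123840; balance=3696109-123840=3572269
5. interest=⌊3572269·136/10000⌋=48582; principal=174107-48582=125525; balance=3572269-125525=3446744
6. interest=⌊3446744·136/10000⌋=46875; principal=174107-46875=127232; balance=3446744-127232=3319512
7. interest=⌊3319512·136/10000⌋=45145; principal=174107-45145=128962; balance=3319512-128962=3190550
8. interest=⌊3190550·136/10000⌋=43391; principal=174107-43391=130716; balance=3190550-130716=3059834
9. interest=⌊3059834·136/10000⌋=41613; principal=174107-41613=132494; balance=3059834-132494=2927340
10. interest=⌊2927340·136/10000⌋=39811; principal=174107-39811=134296; balance=2927340-134296=2793044
11. interest=⌊2793044·136/10000⌋=37985; principal=174107-37985=136122; balance=2793044-136122=2656922
12. interest=⌊2656922·136/10000⌋=36134; principal=174107-36134=137973; balance=2656922-137973=2518949
13. interest=⌊2518949·136/10000⌋=34257; principal=174107-34257=139850; balance=2518949-139850=2379099
14. interest=⌊2379099·136/10000⌋=32355; principal=174107-32355=141752; balance=2379099-141752=2237347
15. interest=⌊2237347·136/10000⌋=30427; principal=174107-30427=143680; balance=2237347-143680=2093667
16. interest=⌊2093667·136/10000⌋=28473; principal=174107-28473=145634; balance=2093667-145634=1948033
17. interest=⌊1948033·136/10000⌋=26493; principal=174107-26493=147614; balance=1948033-147614=1800419
18. interest=⌊1800419·136/10000⌋=24485; principal=174107-24485=149622; balance=1800419-149622=1650797
19. interest=⌊1650797·136/10000⌋=22450; principal=174107-22450=151657; balance=1650797-151657=1499140
20. interest=⌊1499140·136/10000⌋=20388; principal=174107-20388=153719; balance=1499140-153719=1345421
21. interest=⌊1345421·136/10000⌋=18297; principal=174107-18297=155810; balance=1345421-155810=1189611
22. interest=⌊1189611·136/10000⌋=16178; principal=174107-16178=157929; balance=1189611-157929=1031682
23. interest=⌊1031682·136/10000⌋=14030; principal=174107-14030=160077; balance=1031682-160077=871605
24. interest=⌊871605·136/10000⌋=11853; principal=174107-11853=162254; balance=871605-162254=709351
25. interest=⌊709351·136/10000⌋=9647; principal=174107-9647=164460; balance=709351-164460=544891
26. interest=⌊544891·136/10000⌋=7410; principal=174107-7410=166697; balance=544891-166697=378194
27. interest=⌊378194·136/10000⌋=5143; principal=174107-5143=168964; balance=378194-168964=209230
28. interest=⌊209230·136/10000⌋=2845; principal=174107-2845=171262; balance=209230-171262=37968
29. interest=⌊37968·136/10000⌋=516; principal=min(174107-516,37968)=37968; balance=37968-37968=0

1 55185 118922 3938827
2 53568 120539 3818288
3 51928 122179 3696109
4 50267 123840 3572269
5 48582 125525 3446744
6 46875 127232 3319512
7 45145 128962 3190550
8 43391 130716 3059834
9 41613 132494 2927340
10 39811 134296 2793044
11 37985 136122 2656922
12 36134 137973 2518949
13 34257 139850 2379099
14 32355 141752 2237347
15 30427 143680 2093667
16 28473 145634 1948033
17 26493 147614 1800419
18 24485 149622 1650797
19 22450 151657 1499140
20 20388 153719 1345421
21 18297 155810 1189611
22 16178 157929 1031682
23 14030 160077 871605
24 11853 162254 709351
25 9647 164460 544891
26 7410 166697 378194
27 5143 168964 209230
28 2845 171262 37968
29 516 37968 0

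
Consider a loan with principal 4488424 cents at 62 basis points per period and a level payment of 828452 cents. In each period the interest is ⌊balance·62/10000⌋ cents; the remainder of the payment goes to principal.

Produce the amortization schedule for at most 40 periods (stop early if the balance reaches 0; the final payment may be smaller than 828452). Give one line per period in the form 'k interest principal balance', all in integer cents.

1 27828 800624 3687800
2 22864 805588 2882212
3 17869 810583 2071629
4 12844 815608 1256021
5 7787 820665 435356
6 2699 435356 0

1. interest=⌊4488424·62/10000⌋=27828; principal=828452-27828=800624; balance=4488424-800624=3687800
2. interest=⌊3687800·62/10000⌋=22864; principal=828452-22864=805588; balance=3687800-805588=2882212
3. interest=⌊2882212·62/10000⌋=17869; principal=828452-17869=810583; balance=2882212-810583=2071629
4. interest=⌊2071629·62/10000⌋=12844; principal=828452-12844=815608; balance=2071629-815608=1256021
5. interest=⌊1256021·62/10000⌋=7787; principal=828452-7787=820665; balance=1256021-820665=435356
6. interest=⌊435356·62/10000⌋=2699; principal=min(828452-2699,435356)=435356; balance=435356-435356=0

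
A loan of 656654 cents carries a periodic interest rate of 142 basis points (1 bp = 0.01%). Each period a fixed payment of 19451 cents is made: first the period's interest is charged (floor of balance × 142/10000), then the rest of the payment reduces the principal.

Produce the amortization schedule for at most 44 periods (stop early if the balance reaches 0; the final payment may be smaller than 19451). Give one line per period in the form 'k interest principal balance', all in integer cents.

1. interest=⌊656654·142/10000⌋=9324; principal=19451-9324=10127; balance=656654-10127=646527
2. interest=⌊646527·142/10000⌋=9180; principal=19451-9180=10271; balance=646527-10271=636256
3. interest=⌊636256·142/10000⌋=9034; principal=19451-9034=10417; balance=636256-10417=625839
4. interest=⌊625839·142/10000⌋=8886; principal=19451-8886=10565; balance=625839-10565=615274
5. interest=⌊615274·142/10000⌋=8736; principal=19451-8736=10715; balance=615274-10715=604559
6. interest=⌊604559·142/10000⌋=8584; principal=19451-8584=10867; balance=604559-10867=593692
7. interest=⌊593692·142/10000⌋=8430; principal=19451-8430=11021; balance=593692-11021=582671
8. interest=⌊582671·142/10000⌋=8273; principal=19451-8273=11178; balance=582671-11178=571493
9. interest=⌊571493·142/10000⌋=8115; principal=19451-8115=11336; balance=571493-11336=560157
10. interest=⌊560157·142/10000⌋=7954; principal=19451-7954=11497; balance=560157-11497=548660
11. interest=⌊548660·142/10000⌋=7790; principal=19451-7790=11661; balance=548660-11661=536999
12. interest=⌊536999·142/10000⌋=7625; principal=19451-7625=11826; balance=536999-11826=525173
13. interest=⌊525173·142/10000⌋=7457; principal=19451-7457=11994; balance=525173-11994=513179
14. interest=⌊513179·142/10000⌋=7287; principal=19451-7287=12164; balance=513179-12164=501015
15. interest=⌊501015·142/10000⌋=7114; principal=19451-7114=12337; balance=501015-12337=488678
16. interest=⌊488678·142/10000⌋=6939; principal=19451-6939=12512; balance=488678-12512=476166
17. interest=⌊476166·142/10000⌋=6761; principal=19451-6761=12690; balance=476166-12690=463476
18. interest=⌊463476·142/10000⌋=6581; principal=19451-6581=12870; balance=463476-12870=450606
19. interest=⌊450606·142/10000⌋=6398; principal=19451-6398=13053; balance=450606-13053=437553
20. interest=⌊437553·142/10000⌋=6213; principal=19451-6213=13238; balance=437553-13238=424315
21. interest=⌊424315·142/10000⌋=6025; principal=19451-6025=13426; balance=424315-13426=410889
22. interest=⌊410889·142/10000⌋=5834; principal=19451-5834=13617; balance=410889-13617=397272
23. interest=⌊397272·142/10000⌋=5641; principal=19451-5641=13810; balance=397272-13810=383462
24. interest=⌊383462·142/10000⌋=5445; principal=19451-5445=14006; balance=383462-14006=369456
25. interest=⌊369456·142/10000⌋=5246; principal=19451-5246=14205; balance=369456-14205=355251
26. interest=⌊355251·142/10000⌋=5044; principal=19451-5044=14407; balance=355251-14407=340844
27. interest=⌊340844·142/10000⌋=4839; principal=19451-4839=14612; balance=340844-14612=326232
28. interest=⌊326232·142/10000⌋=4632; principal=19451-4632=14819; balance=326232-14819=311413
29. interest=⌊311413·142/10000⌋=4422; principal=19451-4422=15029; balance=311413-15029=296384
30. interest=⌊296384·142/10000⌋=4208; principal=19451-4208=15243; balance=296384-15243=281141
31. interest=⌊281141·142/10000⌋=3992; principal=19451-3992=15459; balance=281141-15459=265682
32. interest=⌊265682·142/10000⌋=3772; principal=19451-3772=15679; balance=265682-15679=250003
33. interest=⌊250003·142/10000⌋=3550; principal=19451-3550=15901; balance=250003-15901=234102
34. interest=⌊234102·142/10000⌋=3324; principal=19451-3324=16127; balance=234102-16127=217975
35. interest=⌊217975·142/10000⌋=3095; principal=19451-3095=16356; balance=217975-16356=201619
36. interest=⌊201619·142/10000⌋=2862; principal=19451-2862=16589; balance=201619-16589=185030
37. interest=⌊185030·142/10000⌋=2627; principal=19451-2627=16824; balance=185030-16824=168206
38. interest=⌊168206·142/10000⌋=2388; principal=19451-2388=17063; balance=168206-17063=151143
39. interest=⌊151143·142/10000⌋=2146; principal=19451-2146=17305; balance=151143-17305=133838
40. interest=⌊133838·142/10000⌋=1900; principal=19451-1900=17551; balance=133838-17551=116287
41. interest=⌊116287·142/10000⌋=1651; principal=19451-1651=17800; balance=116287-17800=98487
42. interest=⌊98487·142/10000⌋=1398; principal=19451-1398=18053; balance=98487-18053=80434
43. interest=⌊80434·142/10000⌋=1142; principal=19451-1142=18309; balance=80434-18309=62125
44. interest=⌊62125·142/10000⌋=882; principal=19451-882=18569; balance=62125-18569=43556

1 9324 10127 646527
2 9180 10271 636256
3 9034 10417 625839
4 8886 10565 615274
5 8736 10715 604559
6 8584 10867 593692
7 8430 11021 582671
8 8273 11178 571493
9 8115 11336 560157
10 7954 11497 548660
11 7790 11661 536999
12 7625 11826 525173
13 7457 11994 513179
14 7287 12164 501015
15 7114 12337 488678
16 6939 12512 476166
17 6761 12690 463476
18 6581 12870 450606
19 6398 13053 437553
20 6213 13238 424315
21 6025 13426 410889
22 5834 13617 397272
23 5641 13810 383462
24 5445 14006 369456
25 5246 14205 355251
26 5044 14407 340844
27 4839 14612 326232
28 4632 14819 311413
29 4422 15029 296384
30 4208 15243 281141
31 3992 15459 265682
32 3772 15679 250003
33 3550 15901 234102
34 3324 16127 217975
35 3095 16356 201619
36 2862 16589 185030
37 2627 16824 168206
38 2388 17063 151143
39 2146 17305 133838
40 1900 17551 116287
41 1651 17800 98487
42 1398 18053 80434
43 1142 18309 62125
44 882 18569 43556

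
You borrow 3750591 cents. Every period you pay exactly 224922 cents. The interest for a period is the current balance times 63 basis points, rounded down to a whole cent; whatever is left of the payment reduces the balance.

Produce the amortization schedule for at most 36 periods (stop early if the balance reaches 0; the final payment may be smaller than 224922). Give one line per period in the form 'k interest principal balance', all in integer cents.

1 23628 201294 3549297
2 22360 202562 3346735
3 21084 203838 3142897
4 19800 205122 2937775
5 18507 206415 2731360
6 17207 207715 2523645
7 15898 209024 2314621
8 14582 210340 2104281
9 13256 211666 1892615
10 11923 212999 1679616
11 10581 214341 1465275
12 9231 215691 1249584
13 7872 217050 1032534
14 6504 218418 814116
15 5128 219794 594322
16 3744 221178 373144
17 2350 222572 150572
18 948 150572 0

1. interest=⌊3750591·63/10000⌋=23628; principal=224922-23628=201294; balance=3750591-201294=3549297
2. interest=⌊3549297·63/10000⌋=22360; principal=224922-22360=202562; balance=3549297-202562=3346735
3. interest=⌊3346735·63/10000⌋=21084; principal=224922-21084=203838; balance=3346735-203838=3142897
4. interest=⌊3142897·63/10000⌋=19800; principal=224922-19800=205122; balance=3142897-205122=2937775
5. interest=⌊2937775·63/10000⌋=18507; principal=224922-18507=206415; balance=2937775-206415=2731360
6. interest=⌊2731360·63/10000⌋=17207; principal=224922-17207=207715; balance=2731360-207715=2523645
7. interest=⌊2523645·63/10000⌋=15898; principal=224922-15898=209024; balance=2523645-209024=2314621
8. interest=⌊2314621·63/10000⌋=14582; principal=224922-14582=210340; balance=2314621-210340=2104281
9. interest=⌊2104281·63/10000⌋=13256; principal=224922-13256=211666; balance=2104281-211666=1892615
10. interest=⌊1892615·63/10000⌋=11923; principal=224922-11923=212999; balance=1892615-212999=1679616
11. interest=⌊1679616·63/10000⌋=10581; principal=224922-10581=214341; balance=1679616-214341=1465275
12. interest=⌊1465275·63/10000⌋=9231; principal=224922-9231=215691; balance=1465275-215691=1249584
13. interest=⌊1249584·63/10000⌋=7872; principal=224922-7872=217050; balance=1249584-217050=1032534
14. interest=⌊1032534·63/10000⌋=6504; principal=224922-6504=218418; balance=1032534-218418=814116
15. interest=⌊814116·63/10000⌋=5128; principal=224922-5128=219794; balance=814116-219794=594322
16. interest=⌊594322·63/10000⌋=3744; principal=224922-3744=221178; balance=594322-221178=373144
17. interest=⌊373144·63/10000⌋=2350; principal=224922-2350=222572; balance=373144-222572=150572
18. interest=⌊150572·63/10000⌋=948; principal=min(224922-948,150572)=150572; balance=150572-150572=0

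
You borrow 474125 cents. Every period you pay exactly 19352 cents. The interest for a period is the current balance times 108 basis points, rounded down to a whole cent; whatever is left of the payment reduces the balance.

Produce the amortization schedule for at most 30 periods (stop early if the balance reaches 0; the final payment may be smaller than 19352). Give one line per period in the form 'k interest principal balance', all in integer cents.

1 5120 14232 459893
2 4966 14386 445507
3 4811 14541 430966
4 4654 14698 416268
5 4495 14857 401411
6 4335 15017 386394
7 4173 15179 371215
8 4009 15343 355872
9 3843 15509 340363
10 3675 15677 324686
11 3506 15846 308840
12 3335 16017 292823
13 3162 16190 276633
14 2987 16365 260268
15 2810 16542 243726
16 2632 16720 227006
17 2451 16901 210105
18 2269 17083 193022
19 2084 17268 175754
20 1898 17454 158300
21 1709 17643 140657
22 1519 17833 122824
23 1326 18026 104798
24 1131 18221 86577
25 935 18417 68160
26 736 18616 49544
27 535 18817 30727
28 331 19021 11706
29 126 11706 0

1. interest=⌊474125·108/10000⌋=5120; principal=19352-5120=14232; balance=474125-14232=459893
2. interest=⌊459893·108/10000⌋=4966; principal=19352-4966=14386; balance=459893-14386=445507
3. interest=⌊445507·108/10000⌋=4811; principal=19352-4811=14541; balance=445507-14541=430966
4. interest=⌊430966·108/10000⌋=4654; principal=19352-4654=14698; balance=430966-14698=416268
5. interest=⌊416268·108/10000⌋=4495; principal=19352-4495=14857; balance=416268-14857=401411
6. interest=⌊401411·108/10000⌋=4335; principal=19352-4335=15017; balance=401411-15017=386394
7. interest=⌊386394·108/10000⌋=4173; principal=19352-4173=15179; balance=386394-15179=371215
8. interest=⌊371215·108/10000⌋=4009; principal=19352-4009=15343; balance=371215-15343=355872
9. interest=⌊355872·108/10000⌋=3843; principal=19352-3843=15509; balance=355872-15509=340363
10. interest=⌊340363·108/10000⌋=3675; principal=19352-3675=15677; balance=340363-15677=324686
11. interest=⌊324686·108/10000⌋=3506; principal=19352-3506=15846; balance=324686-15846=308840
12. interest=⌊308840·108/10000⌋=3335; principal=19352-3335=16017; balance=308840-16017=292823
13. interest=⌊292823·108/10000⌋=3162; principal=19352-3162=16190; balance=292823-16190=276633
14. interest=⌊276633·108/10000⌋=2987; principal=19352-2987=16365; balance=276633-16365=260268
15. interest=⌊260268·108/10000⌋=2810; principal=19352-2810=16542; balance=260268-16542=243726
16. interest=⌊243726·108/10000⌋=2632; principal=19352-2632=16720; balance=243726-16720=227006
17. interest=⌊227006·108/10000⌋=2451; principal=19352-2451=16901; balance=227006-16901=210105
18. interest=⌊210105·108/10000⌋=2269; principal=19352-2269=17083; balance=210105-17083=193022
19. interest=⌊193022·108/10000⌋=2084; principal=19352-2084=17268; balance=193022-17268=175754
20. interest=⌊175754·108/10000⌋=1898; principal=19352-1898=17454; balance=175754-17454=158300
21. interest=⌊158300·108/10000⌋=1709; principal=19352-1709=17643; balance=158300-17643=140657
22. interest=⌊140657·108/10000⌋=1519; principal=19352-1519=17833; balance=140657-17833=122824
23. interest=⌊122824·108/10000⌋=1326; principal=19352-1326=18026; balance=122824-18026=104798
24. interest=⌊104798·108/10000⌋=1131; principal=19352-1131=18221; balance=104798-18221=86577
25. interest=⌊86577·108/10000⌋=935; principal=19352-935=18417; balance=86577-18417=68160
26. interest=⌊68160·108/10000⌋=736; principal=19352-736=18616; balance=68160-18616=49544
27. interest=⌊49544·108/10000⌋=535; principal=19352-535=18817; balance=49544-18817=30727
28. interest=⌊30727·108/10000⌋=331; principal=19352-331=19021; balance=30727-19021=11706
29. interest=⌊11706·108/10000⌋=126; principal=min(19352-126,11706)=11706; balance=11706-11706=0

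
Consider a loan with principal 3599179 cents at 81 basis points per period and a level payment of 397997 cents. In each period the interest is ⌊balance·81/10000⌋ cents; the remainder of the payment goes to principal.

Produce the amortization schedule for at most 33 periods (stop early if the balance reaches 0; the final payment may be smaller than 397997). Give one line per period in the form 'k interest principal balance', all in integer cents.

1 29153 368844 3230335
2 26165 371832 2858503
3 23153 374844 2483659
4 20117 377880 2105779
5 17056 380941 1724838
6 13971 384026 1340812
7 10860 387137 953675
8 7724 390273 563402
9 4563 393434 169968
10 1376 169968 0

1. interest=⌊3599179·81/10000⌋=29153; principal=397997-29153=368844; balance=3599179-368844=3230335
2. interest=⌊3230335·81/10000⌋=26165; principal=397997-26165=371832; balance=3230335-371832=2858503
3. interest=⌊2858503·81/10000⌋=23153; principal=397997-23153=374844; balance=2858503-374844=2483659
4. interest=⌊2483659·81/10000⌋=20117; principal=397997-20117=377880; balance=2483659-377880=2105779
5. interest=⌊2105779·81/10000⌋=17056; principal=397997-17056=380941; balance=2105779-380941=1724838
6. interest=⌊1724838·81/10000⌋=13971; principal=397997-13971=384026; balance=1724838-384026=1340812
7. interest=⌊1340812·81/10000⌋=10860; principal=397997-10860=387137; balance=1340812-387137=953675
8. interest=⌊953675·81/10000⌋=7724; principal=397997-7724=390273; balance=953675-390273=563402
9. interest=⌊563402·81/10000⌋=4563; principal=397997-4563=393434; balance=563402-393434=169968
10. interest=⌊169968·81/10000⌋=1376; principal=min(397997-1376,169968)=169968; balance=169968-169968=0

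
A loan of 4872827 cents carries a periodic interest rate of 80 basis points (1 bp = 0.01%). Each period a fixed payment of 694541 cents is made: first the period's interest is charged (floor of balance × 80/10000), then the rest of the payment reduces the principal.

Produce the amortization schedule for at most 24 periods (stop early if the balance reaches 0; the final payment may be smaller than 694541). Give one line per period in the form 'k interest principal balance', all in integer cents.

1 38982 655559 4217268
2 33738 660803 3556465
3 28451 666090 2890375
4 23123 671418 2218957
5 17751 676790 1542167
6 12337 682204 859963
7 6879 687662 172301
8 1378 172301 0

1. interest=⌊4872827·80/10000⌋=38982; principal=694541-38982=655559; balance=4872827-655559=4217268
2. interest=⌊4217268·80/10000⌋=33738; principal=694541-33738=660803; balance=4217268-660803=3556465
3. interest=⌊3556465·80/10000⌋=28451; principal=694541-28451=666090; balance=3556465-666090=2890375
4. interest=⌊2890375·80/10000⌋=23123; principal=694541-23123=671418; balance=2890375-671418=2218957
5. interest=⌊2218957·80/10000⌋=17751; principal=694541-17751=676790; balance=2218957-676790=1542167
6. interest=⌊1542167·80/10000⌋=12337; principal=694541-12337=682204; balance=1542167-682204=859963
7. interest=⌊859963·80/10000⌋=6879; principal=694541-6879=687662; balance=859963-687662=172301
8. interest=⌊172301·80/10000⌋=1378; principal=min(694541-1378,172301)=172301; balance=172301-172301=0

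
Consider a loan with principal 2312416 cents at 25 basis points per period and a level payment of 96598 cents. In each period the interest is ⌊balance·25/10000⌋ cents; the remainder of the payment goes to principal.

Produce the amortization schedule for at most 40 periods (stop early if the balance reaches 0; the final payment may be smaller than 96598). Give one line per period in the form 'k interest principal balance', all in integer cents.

1. interest=⌊2312416·25/10000⌋=5781; principal=96598-5781=90817; balance=2312416-90817=2221599
2. interest=⌊2221599·25/10000⌋=5553; principal=96598-5553=91045; balance=2221599-91045=2130554
3. interest=⌊2130554·25/10000⌋=5326; principal=96598-5326=91272; balance=2130554-91272=2039282
4. interest=⌊2039282·25/10000⌋=5098; principal=96598-5098=91500; balance=2039282-91500=1947782
5. interest=⌊1947782·25/10000⌋=4869; principal=96598-4869=91729; balance=1947782-91729=1856053
6. interest=⌊1856053·25/10000⌋=4640; principal=96598-4640=91958; balance=1856053-91958=1764095
7. interest=⌊1764095·25/10000⌋=4410; principal=96598-4410=92188; balance=1764095-92188=1671907
8. interest=⌊1671907·25/10000⌋=4179; principal=96598-4179=92419; balance=1671907-92419=1579488
9. interest=⌊1579488·25/10000⌋=3948; principal=96598-3948=92650; balance=1579488-92650=1486838
10. interest=⌊1486838·25/10000⌋=3717; principal=96598-3717=92881; balance=1486838-92881=1393957
11. interest=⌊1393957·25/10000⌋=3484; principal=96598-3484=93114; balance=1393957-93114=1300843
12. interest=⌊1300843·25/10000⌋=3252; principal=96598-3252=93346; balance=1300843-93346=1207497
13. interest=⌊1207497·25/10000⌋=3018; principal=96598-3018=93580; balance=1207497-93580=1113917
14. interest=⌊1113917·25/10000⌋=2784; principal=96598-2784=93814; balance=1113917-93814=1020103
15. interest=⌊1020103·25/10000⌋=2550; principal=96598-2550=94048; balance=1020103-94048=926055
16. interest=⌊926055·25/10000⌋=2315; principal=96598-2315=94283; balance=926055-94283=831772
17. interest=⌊831772·25/10000⌋=2079; principal=96598-2079=94519; balance=831772-94519=737253
18. interest=⌊737253·25/10000⌋=1843; principal=96598-1843=94755; balance=737253-94755=642498
19. interest=⌊642498·25/10000⌋=1606; principal=96598-1606=94992; balance=642498-94992=547506
20. interest=⌊547506·25/10000⌋=1368; principal=96598-1368=95230; balance=547506-95230=452276
21. interest=⌊452276·25/10000⌋=1130; principal=96598-1130=95468; balance=452276-95468=356808
22. interest=⌊356808·25/10000⌋=892; principal=96598-892=95706; balance=356808-95706=261102
23. interest=⌊261102·25/10000⌋=652; principal=96598-652=95946; balance=261102-95946=165156
24. interest=⌊165156·25/10000⌋=412; principal=96598-412=96186; balance=165156-96186=68970
25. interest=⌊68970·25/10000⌋=172; principal=min(96598-172,68970)=68970; balance=68970-68970=0

1 5781 90817 2221599
2 5553 91045 2130554
3 5326 91272 2039282
4 5098 91500 1947782
5 4869 91729 1856053
6 4640 91958 1764095
7 4410 92188 1671907
8 4179 92419 1579488
9 3948 92650 1486838
10 3717 92881 1393957
11 3484 93114 1300843
12 3252 93346 1207497
13 3018 93580 1113917
14 2784 93814 1020103
15 2550 94048 926055
16 2315 94283 831772
17 2079 94519 737253
18 1843 94755 642498
19 1606 94992 547506
20 1368 95230 452276
21 1130 95468 356808
22 892 95706 261102
23 652 95946 165156
24 412 96186 68970
25 172 68970 0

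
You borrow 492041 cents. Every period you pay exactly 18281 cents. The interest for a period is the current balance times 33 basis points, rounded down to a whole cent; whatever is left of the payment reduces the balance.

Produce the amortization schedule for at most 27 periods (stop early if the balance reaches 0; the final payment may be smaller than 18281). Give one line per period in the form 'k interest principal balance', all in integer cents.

1. interest=⌊492041·33/10000⌋=1623; principal=18281-1623=16658; balance=492041-16658=475383
2. interest=⌊475383·33/10000⌋=1568; principal=18281-1568=16713; balance=475383-16713=458670
3. interest=⌊458670·33/10000⌋=1513; principal=18281-1513=16768; balance=458670-16768=441902
4. interest=⌊441902·33/10000⌋=1458; principal=18281-1458=16823; balance=441902-16823=425079
5. interest=⌊425079·33/10000⌋=1402; principal=18281-1402=16879; balance=425079-16879=408200
6. interest=⌊408200·33/10000⌋=1347; principal=18281-1347=16934; balance=408200-16934=391266
7. interest=⌊391266·33/10000⌋=1291; principal=18281-1291=16990; balance=391266-16990=374276
8. interest=⌊374276·33/10000⌋=1235; principal=18281-1235=17046; balance=374276-17046=357230
9. interest=⌊357230·33/10000⌋=1178; principal=18281-1178=17103; balance=357230-17103=340127
10. interest=⌊340127·33/10000⌋=1122; principal=18281-1122=17159; balance=340127-17159=322968
11. interest=⌊322968·33/10000⌋=1065; principal=18281-1065=17216; balance=322968-17216=305752
12. interest=⌊305752·33/10000⌋=1008; principal=18281-1008=17273; balance=305752-17273=288479
13. interest=⌊288479·33/10000⌋=951; principal=18281-951=17330; balance=288479-17330=271149
14. interest=⌊271149·33/10000⌋=894; principal=18281-894=17387; balance=271149-17387=253762
15. interest=⌊253762·33/10000⌋=837; principal=18281-837=17444; balance=253762-17444=236318
16. interest=⌊236318·33/10000⌋=779; principal=18281-779=17502; balance=236318-17502=218816
17. interest=⌊218816·33/10000⌋=722; principal=18281-722=17559; balance=218816-17559=201257
18. interest=⌊201257·33/10000⌋=664; principal=18281-664=17617; balance=201257-17617=183640
19. interest=⌊183640·33/10000⌋=606; principal=18281-606=17675; balance=183640-17675=165965
20. interest=⌊165965·33/10000⌋=547; principal=18281-547=17734; balance=165965-17734=148231
21. interest=⌊148231·33/10000⌋=489; principal=18281-489=17792; balance=148231-17792=130439
22. interest=⌊130439·33/10000⌋=430; principal=18281-430=17851; balance=130439-17851=112588
23. interest=⌊112588·33/10000⌋=371; principal=18281-371=17910; balance=112588-17910=94678
24. interest=⌊94678·33/10000⌋=312; principal=18281-312=17969; balance=94678-17969=76709
25. interest=⌊76709·33/10000⌋=253; principal=18281-253=18028; balance=76709-18028=58681
26. interest=⌊58681·33/10000⌋=193; principal=18281-193=18088; balance=58681-18088=40593
27. interest=⌊40593·33/10000⌋=133; principal=18281-133=18148; balance=40593-18148=22445

1 1623 16658 475383
2 1568 16713 458670
3 1513 16768 441902
4 1458 16823 425079
5 1402 16879 408200
6 1347 16934 391266
7 1291 16990 374276
8 1235 17046 357230
9 1178 17103 340127
10 1122 17159 322968
11 1065 17216 305752
12 1008 17273 288479
13 951 17330 271149
14 894 17387 253762
15 837 17444 236318
16 779 17502 218816
17 722 17559 201257
18 664 17617 183640
19 606 17675 165965
20 547 17734 148231
21 489 17792 130439
22 430 17851 112588
23 371 17910 94678
24 312 17969 76709
25 253 18028 58681
26 193 18088 40593
27 133 18148 22445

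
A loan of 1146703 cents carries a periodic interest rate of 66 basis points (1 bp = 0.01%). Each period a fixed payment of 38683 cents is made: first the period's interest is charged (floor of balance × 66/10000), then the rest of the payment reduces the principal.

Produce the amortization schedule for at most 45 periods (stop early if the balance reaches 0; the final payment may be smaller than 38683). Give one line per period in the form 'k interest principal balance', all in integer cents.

1 7568 31115 1115588
2 7362 31321 1084267
3 7156 31527 1052740
4 6948 31735 1021005
5 6738 31945 989060
6 6527 32156 956904
7 6315 32368 924536
8 6101 32582 891954
9 5886 32797 859157
10 5670 33013 826144
11 5452 33231 792913
12 5233 33450 759463
13 5012 33671 725792
14 4790 33893 691899
15 4566 34117 657782
16 4341 34342 623440
17 4114 34569 588871
18 3886 34797 554074
19 3656 35027 519047
20 3425 35258 483789
21 3193 35490 448299
22 2958 35725 412574
23 2722 35961 376613
24 2485 36198 340415
25 2246 36437 303978
26 2006 36677 267301
27 1764 36919 230382
28 1520 37163 193219
29 1275 37408 155811
30 1028 37655 118156
31 779 37904 80252
32 529 38154 42098
33 277 38406 3692
34 24 3692 0

1. interest=⌊1146703·66/10000⌋=7568; principal=38683-7568=31115; balance=1146703-31115=1115588
2. interest=⌊1115588·66/10000⌋=7362; principal=38683-7362=31321; balance=1115588-31321=1084267
3. interest=⌊1084267·66/10000⌋=7156; principal=38683-7156=31527; balance=1084267-31527=1052740
4. interest=⌊1052740·66/10000⌋=6948; principal=38683-6948=31735; balance=1052740-31735=1021005
5. interest=⌊1021005·66/10000⌋=6738; principal=38683-6738=31945; balance=1021005-31945=989060
6. interest=⌊989060·66/10000⌋=6527; principal=38683-6527=32156; balance=989060-32156=956904
7. interest=⌊956904·66/10000⌋=6315; principal=38683-6315=32368; balance=956904-32368=924536
8. interest=⌊924536·66/10000⌋=6101; principal=38683-6101=32582; balance=924536-32582=891954
9. interest=⌊891954·66/10000⌋=5886; principal=38683-5886=32797; balance=891954-32797=859157
10. interest=⌊859157·66/10000⌋=5670; principal=38683-5670=33013; balance=859157-33013=826144
11. interest=⌊826144·66/10000⌋=5452; principal=38683-5452=33231; balance=826144-33231=792913
12. interest=⌊792913·66/10000⌋=5233; principal=38683-5233=33450; balance=792913-33450=759463
13. interest=⌊759463·66/10000⌋=5012; principal=38683-5012=33671; balance=759463-33671=725792
14. interest=⌊725792·66/10000⌋=4790; principal=38683-4790=33893; balance=725792-33893=691899
15. interest=⌊691899·66/10000⌋=4566; principal=38683-4566=34117; balance=691899-34117=657782
16. interest=⌊657782·66/10000⌋=4341; principal=38683-4341=34342; balance=657782-34342=623440
17. interest=⌊623440·66/10000⌋=4114; principal=38683-4114=34569; balance=623440-34569=588871
18. interest=⌊588871·66/10000⌋=3886; principal=38683-3886=34797; balance=588871-34797=554074
19. interest=⌊554074·66/10000⌋=3656; principal=38683-3656=35027; balance=554074-35027=519047
20. interest=⌊519047·66/10000⌋=3425; principal=38683-3425=35258; balance=519047-35258=483789
21. interest=⌊483789·66/10000⌋=3193; principal=38683-3193=35490; balance=483789-35490=448299
22. interest=⌊448299·66/10000⌋=2958; principal=38683-2958=35725; balance=448299-35725=412574
23. interest=⌊412574·66/10000⌋=2722; principal=38683-2722=35961; balance=412574-35961=376613
24. interest=⌊376613·66/10000⌋=2485; principal=38683-2485=36198; balance=376613-36198=340415
25. interest=⌊340415·66/10000⌋=2246; principal=38683-2246=36437; balance=340415-36437=303978
26. interest=⌊303978·66/10000⌋=2006; principal=38683-2006=36677; balance=303978-36677=267301
27. interest=⌊267301·66/10000⌋=1764; principal=38683-1764=36919; balance=267301-36919=230382
28. interest=⌊230382·66/10000⌋=1520; principal=38683-1520=37163; balance=230382-37163=193219
29. interest=⌊193219·66/10000⌋=1275; principal=38683-1275=37408; balance=193219-37408=155811
30. interest=⌊155811·66/10000⌋=1028; principal=38683-1028=37655; balance=155811-37655=118156
31. interest=⌊118156·66/10000⌋=779; principal=38683-779=37904; balance=118156-37904=80252
32. interest=⌊80252·66/10000⌋=529; principal=38683-529=38154; balance=80252-38154=42098
33. interest=⌊42098·66/10000⌋=277; principal=38683-277=38406; balance=42098-38406=3692
34. interest=⌊3692·66/10000⌋=24; principal=min(38683-24,3692)=3692; balance=3692-3692=0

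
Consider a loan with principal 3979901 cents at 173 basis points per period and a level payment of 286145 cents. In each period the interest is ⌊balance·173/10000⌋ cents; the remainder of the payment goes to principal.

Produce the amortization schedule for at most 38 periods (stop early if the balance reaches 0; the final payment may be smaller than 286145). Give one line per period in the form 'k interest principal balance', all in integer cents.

1 68852 217293 3762608
2 65093 221052 3541556
3 61268 224877 3316679
4 57378 228767 3087912
5 53420 232725 2855187
6 49394 236751 2618436
7 45298 240847 2377589
8 41132 245013 2132576
9 36893 249252 1883324
10 32581 253564 1629760
11 28194 257951 1371809
12 23732 262413 1109396
13 19192 266953 842443
14 14574 271571 570872
15 9876 276269 294603
16 5096 281049 13554
17 234 13554 0

1. interest=⌊3979901·173/10000⌋=68852; principal=286145-68852=217293; balance=3979901-217293=3762608
2. interest=⌊3762608·173/10000⌋=65093; principal=286145-65093=221052; balance=3762608-221052=3541556
3. interest=⌊3541556·173/10000⌋=61268; principal=286145-61268=224877; balance=3541556-224877=3316679
4. interest=⌊3316679·173/10000⌋=57378; principal=286145-57378=228767; balance=3316679-228767=3087912
5. interest=⌊3087912·173/10000⌋=53420; principal=286145-53420=232725; balance=3087912-232725=2855187
6. interest=⌊2855187·173/10000⌋=49394; principal=286145-49394=236751; balance=2855187-236751=2618436
7. interest=⌊2618436·173/10000⌋=45298; principal=286145-45298=240847; balance=2618436-240847=2377589
8. interest=⌊2377589·173/10000⌋=41132; principal=286145-41132=245013; balance=2377589-245013=2132576
9. interest=⌊2132576·173/10000⌋=36893; principal=286145-36893=249252; balance=2132576-249252=1883324
10. interest=⌊1883324·173/10000⌋=32581; principal=286145-32581=253564; balance=1883324-253564=1629760
11. interest=⌊1629760·173/10000⌋=28194; principal=286145-28194=257951; balance=1629760-257951=1371809
12. interest=⌊1371809·173/10000⌋=23732; principal=286145-23732=262413; balance=1371809-262413=1109396
13. interest=⌊1109396·173/10000⌋=19192; principal=286145-19192=266953; balance=1109396-266953=842443
14. interest=⌊842443·173/10000⌋=14574; principal=286145-14574=271571; balance=842443-271571=570872
15. interest=⌊570872·173/10000⌋=9876; principal=286145-9876=276269; balance=570872-276269=294603
16. interest=⌊294603·173/10000⌋=5096; principal=286145-5096=281049; balance=294603-281049=13554
17. interest=⌊13554·173/10000⌋=234; principal=min(286145-234,13554)=13554; balance=13554-13554=0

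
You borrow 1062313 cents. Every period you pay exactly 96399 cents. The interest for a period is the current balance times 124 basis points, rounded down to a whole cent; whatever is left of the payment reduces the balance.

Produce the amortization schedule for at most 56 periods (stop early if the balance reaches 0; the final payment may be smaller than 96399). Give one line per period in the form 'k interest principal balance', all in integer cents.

1. interest=⌊1062313·124/10000⌋=13172; principal=96399-13172=83227; balance=1062313-83227=979086
2. interest=⌊979086·124/10000⌋=12140; principal=96399-12140=84259; balance=979086-84259=894827
3. interest=⌊894827·124/10000⌋=11095; principal=96399-11095=85304; balance=894827-85304=809523
4. interest=⌊809523·124/10000⌋=10038; principal=96399-10038=86361; balance=809523-86361=723162
5. interest=⌊723162·124/10000⌋=8967; principal=96399-8967=87432; balance=723162-87432=635730
6. interest=⌊635730·124/10000⌋=7883; principal=96399-7883=88516; balance=635730-88516=547214
7. interest=⌊547214·124/10000⌋=6785; principal=96399-6785=89614; balance=547214-89614=457600
8. interest=⌊457600·124/10000⌋=5674; principal=96399-5674=90725; balance=457600-90725=366875
9. interest=⌊366875·124/10000⌋=4549; principal=96399-4549=91850; balance=366875-91850=275025
10. interest=⌊275025·124/10000⌋=3410; principal=96399-3410=92989; balance=275025-92989=182036
11. interest=⌊182036·124/10000⌋=2257; principal=96399-2257=94142; balance=182036-94142=87894
12. interest=⌊87894·124/10000⌋=1089; principal=min(96399-1089,87894)=87894; balance=87894-87894=0

1 13172 83227 979086
2 12140 84259 894827
3 11095 85304 809523
4 10038 86361 723162
5 8967 87432 635730
6 7883 88516 547214
7 6785 89614 457600
8 5674 90725 366875
9 4549 91850 275025
10 3410 92989 182036
11 2257 94142 87894
12 1089 87894 0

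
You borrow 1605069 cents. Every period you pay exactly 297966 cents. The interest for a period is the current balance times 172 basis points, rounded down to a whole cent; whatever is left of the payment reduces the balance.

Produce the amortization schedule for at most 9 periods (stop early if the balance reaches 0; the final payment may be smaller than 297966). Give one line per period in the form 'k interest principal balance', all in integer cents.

1. interest=⌊1605069·172/10000⌋=27607; principal=297966-27607=270359; balance=1605069-270359=1334710
2. interest=⌊1334710·172/10000⌋=22957; principal=297966-22957=275009; balance=1334710-275009=1059701
3. interest=⌊1059701·172/10000⌋=18226; principal=297966-18226=279740; balance=1059701-279740=779961
4. interest=⌊779961·172/10000⌋=13415; principal=297966-13415=284551; balance=779961-284551=495410
5. interest=⌊495410·172/10000⌋=8521; principal=297966-8521=289445; balance=495410-289445=205965
6. interest=⌊205965·172/10000⌋=3542; principal=min(297966-3542,205965)=205965; balance=205965-205965=0

1 27607 270359 1334710
2 22957 275009 1059701
3 18226 279740 779961
4 13415 284551 495410
5 8521 289445 205965
6 3542 205965 0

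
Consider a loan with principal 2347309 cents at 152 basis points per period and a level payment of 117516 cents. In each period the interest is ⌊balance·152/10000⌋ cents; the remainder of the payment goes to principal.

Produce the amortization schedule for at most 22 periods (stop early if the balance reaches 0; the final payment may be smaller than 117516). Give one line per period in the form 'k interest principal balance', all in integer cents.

1. interest=⌊2347309·152/10000⌋=35679; principal=117516-35679=81837; balance=2347309-81837=2265472
2. interest=⌊2265472·152/10000⌋=34435; principal=117516-34435=83081; balance=2265472-83081=2182391
3. interest=⌊2182391·152/10000⌋=33172; principal=117516-33172=84344; balance=2182391-84344=2098047
4. interest=⌊2098047·152/10000⌋=31890; principal=117516-31890=85626; balance=2098047-85626=2012421
5. interest=⌊2012421·152/10000⌋=30588; principal=117516-30588=86928; balance=2012421-86928=1925493
6. interest=⌊1925493·152/10000⌋=29267; principal=117516-29267=88249; balance=1925493-88249=1837244
7. interest=⌊1837244·152/10000⌋=27926; principal=117516-27926=89590; balance=1837244-89590=1747654
8. interest=⌊1747654·152/10000⌋=26564; principal=117516-26564=90952; balance=1747654-90952=1656702
9. interest=⌊1656702·152/10000⌋=25181; principal=117516-25181=92335; balance=1656702-92335=1564367
10. interest=⌊1564367·152/10000⌋=23778; principal=117516-23778=93738; balance=1564367-93738=1470629
11. interest=⌊1470629·152/10000⌋=22353; principal=117516-22353=95163; balance=1470629-95163=1375466
12. interest=⌊1375466·152/10000⌋=20907; principal=117516-20907=96609; balance=1375466-96609=1278857
13. interest=⌊1278857·152/10000⌋=19438; principal=117516-19438=98078; balance=1278857-98078=1180779
14. interest=⌊1180779·152/10000⌋=17947; principal=117516-17947=99569; balance=1180779-99569=1081210
15. interest=⌊1081210·152/10000⌋=16434; principal=117516-16434=101082; balance=1081210-101082=980128
16. interest=⌊980128·152/10000⌋=14897; principal=117516-14897=102619; balance=980128-102619=877509
17. interest=⌊877509·152/10000⌋=13338; principal=117516-13338=104178; balance=877509-104178=773331
18. interest=⌊773331·152/10000⌋=11754; principal=117516-11754=105762; balance=773331-105762=667569
19. interest=⌊667569·152/10000⌋=10147; principal=117516-10147=107369; balance=667569-107369=560200
20. interest=⌊560200·152/10000⌋=8515; principal=117516-8515=109001; balance=560200-109001=451199
21. interest=⌊451199·152/10000⌋=6858; principal=117516-6858=110658; balance=451199-110658=340541
22. interest=⌊340541·152/10000⌋=5176; principal=117516-5176=112340; balance=340541-112340=228201

1 35679 81837 2265472
2 34435 83081 2182391
3 33172 84344 2098047
4 31890 85626 2012421
5 30588 86928 1925493
6 29267 88249 1837244
7 27926 89590 1747654
8 26564 90952 1656702
9 25181 92335 1564367
10 23778 93738 1470629
11 22353 95163 1375466
12 20907 96609 1278857
13 19438 98078 1180779
14 17947 99569 1081210
15 16434 101082 980128
16 14897 102619 877509
17 13338 104178 773331
18 11754 105762 667569
19 10147 107369 560200
20 8515 109001 451199
21 6858 110658 340541
22 5176 112340 228201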